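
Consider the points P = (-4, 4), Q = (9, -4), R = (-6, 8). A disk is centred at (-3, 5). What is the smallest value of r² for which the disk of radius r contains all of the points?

225

The required radius is the distance from (-3, 5) to the farthest point.
Squared distances: 2, 225, 18.
Maximum is 225, attained at Q.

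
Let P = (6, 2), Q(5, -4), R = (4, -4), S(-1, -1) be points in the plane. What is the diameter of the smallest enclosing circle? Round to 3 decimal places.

7.968

By Welzl's lemma the MEC is supported by two points (diametrically opposite) or three points (on a circumcircle).
The minimum enclosing circle is determined by three boundary points: P, Q, S.
Their circumcentre is (77/26, -15/26) with r² = 5365/338.
The farthest remaining point R is at distance² 4325/338 ≤ 5365/338.
Diameter = 2r = 2√(5365/338) ≈ 7.968.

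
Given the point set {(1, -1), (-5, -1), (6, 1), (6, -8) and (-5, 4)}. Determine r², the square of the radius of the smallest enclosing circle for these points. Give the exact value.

66.25

The minimum enclosing circle of a finite set is fixed by two of the points (as a diameter) or three (as a circumcircle).
The farthest pair is (6, -8)–(-5, 4) with squared distance 265. The circle on this segment as diameter has centre (0.5, -2) and r² = 265/4 = 66.25.
Check (1, -1): distance² to centre = 1.25 ≤ 66.25, so it lies inside.
All remaining points lie in this disk, and no smaller disk contains both endpoints, so this is the minimum enclosing circle.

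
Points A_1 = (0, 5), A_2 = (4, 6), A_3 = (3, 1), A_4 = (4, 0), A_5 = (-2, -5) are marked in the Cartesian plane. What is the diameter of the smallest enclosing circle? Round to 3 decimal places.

12.530

A smallest enclosing disk is always determined by at most three of the input points on its boundary.
The farthest pair is A_2–A_5 with squared distance 157. The circle on this segment as diameter has centre (1, 0.5) and r² = 157/4 = 39.25.
Check A_1: distance² to centre = 21.25 ≤ 39.25, so it lies inside.
All remaining points lie in this disk, and no smaller disk contains both endpoints, so this is the minimum enclosing circle.
Diameter = 2r = 2√(39.25) ≈ 12.530.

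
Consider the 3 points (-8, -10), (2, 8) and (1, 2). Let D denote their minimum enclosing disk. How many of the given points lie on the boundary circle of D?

Call the three points A, B, C in the order given.
Side lengths²: AB² = 424, AC² = 225, BC² = 37.
Since AB² = 424 ≥ 225 + 37 = 262, the angle opposite AB is not acute, so the smallest enclosing circle has AB as diameter.
Centre = midpoint of AB = (-3, -1), r² = 424/4 = 106.
The points at distance exactly r from the centre are (-8, -10), (2, 8) — 2 points.

2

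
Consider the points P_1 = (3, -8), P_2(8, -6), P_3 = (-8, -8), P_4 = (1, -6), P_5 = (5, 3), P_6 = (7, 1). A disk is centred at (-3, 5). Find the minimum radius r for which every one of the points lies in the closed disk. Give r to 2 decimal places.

15.56

The required radius is the distance from (-3, 5) to the farthest point.
Squared distances: 205, 242, 194, 137, 68, 116.
Maximum is 242, attained at P_2.
r = √242 ≈ 15.56.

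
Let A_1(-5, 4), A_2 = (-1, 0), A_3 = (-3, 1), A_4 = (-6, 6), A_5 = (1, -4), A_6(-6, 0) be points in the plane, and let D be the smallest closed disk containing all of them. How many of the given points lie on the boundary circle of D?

2

By Welzl's lemma the MEC is supported by two points (diametrically opposite) or three points (on a circumcircle).
The farthest pair is A_4–A_5 with squared distance 149. The circle on this segment as diameter has centre (-2.5, 1) and r² = 149/4 = 37.25.
Check A_1: distance² to centre = 15.25 ≤ 37.25, so it lies inside.
All remaining points lie in this disk, and no smaller disk contains both endpoints, so this is the minimum enclosing circle.
The points at distance exactly r from the centre are A_4, A_5 — 2 points.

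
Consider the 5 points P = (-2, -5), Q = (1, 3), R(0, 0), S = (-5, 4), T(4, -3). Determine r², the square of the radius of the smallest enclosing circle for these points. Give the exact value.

32.5

A smallest enclosing disk is always determined by at most three of the input points on its boundary.
The farthest pair is S–T with squared distance 130. The circle on this segment as diameter has centre (-0.5, 0.5) and r² = 130/4 = 32.5.
Check P: distance² to centre = 32.5 ≤ 32.5, so it lies inside.
All remaining points lie in this disk, and no smaller disk contains both endpoints, so this is the minimum enclosing circle.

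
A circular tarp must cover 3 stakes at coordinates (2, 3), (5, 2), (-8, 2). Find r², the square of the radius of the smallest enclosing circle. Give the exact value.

Call the three points A, B, C in the order given.
Side lengths²: AB² = 10, AC² = 101, BC² = 169.
Since BC² = 169 ≥ 101 + 10 = 111, the angle opposite BC is not acute, so the smallest enclosing circle has BC as diameter.
Centre = midpoint of BC = (-1.5, 2), r² = 169/4 = 42.25.

42.25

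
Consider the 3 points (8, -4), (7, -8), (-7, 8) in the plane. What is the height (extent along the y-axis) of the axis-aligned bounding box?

16

max y = 8, min y = -8, so height = 16.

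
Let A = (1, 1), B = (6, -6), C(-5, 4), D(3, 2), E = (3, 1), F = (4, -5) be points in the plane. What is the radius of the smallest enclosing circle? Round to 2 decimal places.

A smallest enclosing disk is always determined by at most three of the input points on its boundary.
The farthest pair is B–C with squared distance 221. The circle on this segment as diameter has centre (0.5, -1) and r² = 221/4 = 55.25.
Check A: distance² to centre = 4.25 ≤ 55.25, so it lies inside.
All remaining points lie in this disk, and no smaller disk contains both endpoints, so this is the minimum enclosing circle.
r = √(55.25) ≈ 7.43.

7.43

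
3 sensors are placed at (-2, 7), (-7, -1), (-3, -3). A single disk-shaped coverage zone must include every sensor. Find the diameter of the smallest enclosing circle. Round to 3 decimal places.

10.095

Call the three points A, B, C in the order given.
Side lengths²: AB² = 89, AC² = 101, BC² = 20.
Since AC² = 101 < 89 + 20 = 109, the triangle is acute, so the smallest enclosing circle is the circumcircle.
Circumcentre = (-125/42, 43/21), r² = 44945/1764.
Diameter = 2r = 2√(44945/1764) ≈ 10.095.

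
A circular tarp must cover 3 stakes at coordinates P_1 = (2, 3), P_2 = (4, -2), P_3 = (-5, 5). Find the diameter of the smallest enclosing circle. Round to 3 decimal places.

11.402

Side lengths²: P_1P_2² = 29, P_1P_3² = 53, P_2P_3² = 130.
Since P_2P_3² = 130 ≥ 53 + 29 = 82, the angle opposite P_2P_3 is not acute, so the smallest enclosing circle has P_2P_3 as diameter.
Centre = midpoint of P_2P_3 = (-0.5, 1.5), r² = 130/4 = 32.5.
Diameter = 2r = 2√(32.5) ≈ 11.402.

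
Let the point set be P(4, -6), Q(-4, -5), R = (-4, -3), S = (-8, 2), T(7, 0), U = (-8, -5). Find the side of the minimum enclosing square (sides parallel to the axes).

The bounding box has width 15 and height 8.
An axis-aligned square enclosing the set must have side ≥ max(width, height).
So the minimum side is max(15, 8) = 15.

15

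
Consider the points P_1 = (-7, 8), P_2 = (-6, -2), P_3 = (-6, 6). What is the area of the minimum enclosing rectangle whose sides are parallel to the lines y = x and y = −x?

In coordinates u = x + y, v = x − y the rectangle is axis-aligned; the map (x,y)→(u,v) scales areas by 2.
u-values: 1, -8, 0; range = 1 − (-8) = 9.
v-values: -15, -4, -12; range = -4 − (-15) = 11.
Area = (9 × 11) / 2 = 49.5.

49.5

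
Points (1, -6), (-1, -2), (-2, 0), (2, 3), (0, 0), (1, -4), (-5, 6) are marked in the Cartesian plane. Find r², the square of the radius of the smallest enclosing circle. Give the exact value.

The minimum enclosing circle of a finite set is fixed by two of the points (as a diameter) or three (as a circumcircle).
The farthest pair is (1, -6)–(-5, 6) with squared distance 180. The circle on this segment as diameter has centre (-2, 0) and r² = 180/4 = 45.
Check (-1, -2): distance² to centre = 5 ≤ 45, so it lies inside.
All remaining points lie in this disk, and no smaller disk contains both endpoints, so this is the minimum enclosing circle.

45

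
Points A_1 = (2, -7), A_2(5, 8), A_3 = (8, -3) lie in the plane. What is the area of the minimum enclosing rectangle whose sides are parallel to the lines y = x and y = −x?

126

In coordinates u = x + y, v = x − y the rectangle is axis-aligned; the map (x,y)→(u,v) scales areas by 2.
u-values: -5, 13, 5; range = 13 − (-5) = 18.
v-values: 9, -3, 11; range = 11 − (-3) = 14.
Area = (18 × 14) / 2 = 126.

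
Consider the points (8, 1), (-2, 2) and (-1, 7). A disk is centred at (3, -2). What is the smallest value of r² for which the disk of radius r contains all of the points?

The required radius is the distance from (3, -2) to the farthest point.
Squared distances: 34, 41, 97.
Maximum is 97, attained at (-1, 7).

97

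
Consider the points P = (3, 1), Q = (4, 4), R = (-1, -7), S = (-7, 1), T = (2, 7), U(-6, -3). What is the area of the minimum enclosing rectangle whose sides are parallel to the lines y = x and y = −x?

In coordinates u = x + y, v = x − y the rectangle is axis-aligned; the map (x,y)→(u,v) scales areas by 2.
u-values: 4, 8, -8, -6, 9, -9; range = 9 − (-9) = 18.
v-values: 2, 0, 6, -8, -5, -3; range = 6 − (-8) = 14.
Area = (18 × 14) / 2 = 126.

126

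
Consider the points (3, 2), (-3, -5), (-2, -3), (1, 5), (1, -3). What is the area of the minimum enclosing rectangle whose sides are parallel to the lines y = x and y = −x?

In coordinates u = x + y, v = x − y the rectangle is axis-aligned; the map (x,y)→(u,v) scales areas by 2.
u-values: 5, -8, -5, 6, -2; range = 6 − (-8) = 14.
v-values: 1, 2, 1, -4, 4; range = 4 − (-4) = 8.
Area = (14 × 8) / 2 = 56.

56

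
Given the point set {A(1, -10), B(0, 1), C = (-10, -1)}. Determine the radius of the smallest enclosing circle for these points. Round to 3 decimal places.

7.147

Side lengths²: AB² = 122, AC² = 202, BC² = 104.
Since AC² = 202 < 122 + 104 = 226, the triangle is acute, so the smallest enclosing circle is the circumcircle.
Circumcentre = (-225/56, -275/56), r² = 80093/1568.
r = √(80093/1568) ≈ 7.147.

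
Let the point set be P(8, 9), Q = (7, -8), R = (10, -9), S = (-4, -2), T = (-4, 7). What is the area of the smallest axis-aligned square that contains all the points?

The bounding box has width 14 and height 18.
An axis-aligned square enclosing the set must have side ≥ max(width, height).
So the minimum side is max(14, 18) = 18.
Area = 18² = 324.

324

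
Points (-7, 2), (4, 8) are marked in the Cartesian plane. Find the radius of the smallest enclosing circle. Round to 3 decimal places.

The smallest circle enclosing two points has them as diameter endpoints.
Centre = midpoint = (-1.5, 5); r² = |(-7, 2)−(4, 8)|²/4 = 157/4 = 39.25.
r = √(39.25) ≈ 6.265.

6.265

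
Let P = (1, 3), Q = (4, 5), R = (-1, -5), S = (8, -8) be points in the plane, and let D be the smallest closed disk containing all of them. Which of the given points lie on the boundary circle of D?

A smallest enclosing disk is always determined by at most three of the input points on its boundary.
The minimum enclosing circle is determined by three boundary points: Q, R, S.
Their circumcentre is (71/14, -25/14) with r² = 4625/98.
The farthest remaining point P is at distance² 3869/98 ≤ 4625/98.
The points at distance exactly r from the centre are Q, R, S — 3 points.

Q, R, S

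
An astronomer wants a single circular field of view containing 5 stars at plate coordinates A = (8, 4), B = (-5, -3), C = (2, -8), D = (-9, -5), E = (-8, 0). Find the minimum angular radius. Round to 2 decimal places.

The minimum enclosing circle of a finite set is fixed by two of the points (as a diameter) or three (as a circumcircle).
The farthest pair is A–D with squared distance 370. The circle on this segment as diameter has centre (-0.5, -0.5) and r² = 370/4 = 92.5.
Check B: distance² to centre = 26.5 ≤ 92.5, so it lies inside.
All remaining points lie in this disk, and no smaller disk contains both endpoints, so this is the minimum enclosing circle.
r = √(92.5) ≈ 9.62.

9.62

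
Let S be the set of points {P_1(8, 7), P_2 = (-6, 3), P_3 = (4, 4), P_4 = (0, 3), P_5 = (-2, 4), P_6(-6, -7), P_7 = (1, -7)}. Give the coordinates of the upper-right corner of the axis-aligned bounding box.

(8, 7)

x-range [-6, 8], y-range [-7, 7].
The upper-right corner is (8, 7).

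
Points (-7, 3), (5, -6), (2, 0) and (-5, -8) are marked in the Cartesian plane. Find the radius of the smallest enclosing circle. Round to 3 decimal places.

The minimum enclosing circle of a finite set is fixed by two of the points (as a diameter) or three (as a circumcircle).
The minimum enclosing circle is determined by three boundary points: (-7, 3), (5, -6), (-5, -8).
Their circumcentre is (-41/38, -61/38) with r² = 40625/722.
The farthest remaining point (2, 0) is at distance² 8705/722 ≤ 40625/722.
r = √(40625/722) ≈ 7.501.

7.501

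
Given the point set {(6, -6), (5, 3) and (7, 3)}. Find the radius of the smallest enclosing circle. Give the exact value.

41/9

Call the three points A, B, C in the order given.
Side lengths²: AB² = 82, AC² = 82, BC² = 4.
Since AC² = 82 < 82 + 4 = 86, the triangle is acute, so the smallest enclosing circle is the circumcircle.
Circumcentre = (6, -13/9), r² = 1681/81.
r = √(1681/81) = 41/9.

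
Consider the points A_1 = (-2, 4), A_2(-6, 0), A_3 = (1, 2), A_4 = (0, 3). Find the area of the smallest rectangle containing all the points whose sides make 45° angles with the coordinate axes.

22.5

In coordinates u = x + y, v = x − y the rectangle is axis-aligned; the map (x,y)→(u,v) scales areas by 2.
u-values: 2, -6, 3, 3; range = 3 − (-6) = 9.
v-values: -6, -6, -1, -3; range = -1 − (-6) = 5.
Area = (9 × 5) / 2 = 22.5.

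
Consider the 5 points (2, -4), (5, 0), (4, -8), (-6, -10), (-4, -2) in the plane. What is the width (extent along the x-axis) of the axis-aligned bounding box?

max x = 5, min x = -6, so width = 11.

11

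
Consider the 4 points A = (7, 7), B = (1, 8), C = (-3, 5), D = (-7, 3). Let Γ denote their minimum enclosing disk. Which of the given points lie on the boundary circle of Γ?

A, D

A smallest enclosing disk is always determined by at most three of the input points on its boundary.
The farthest pair is A–D with squared distance 212. The circle on this segment as diameter has centre (0, 5) and r² = 212/4 = 53.
Check B: distance² to centre = 10 ≤ 53, so it lies inside.
All remaining points lie in this disk, and no smaller disk contains both endpoints, so this is the minimum enclosing circle.
The points at distance exactly r from the centre are A, D — 2 points.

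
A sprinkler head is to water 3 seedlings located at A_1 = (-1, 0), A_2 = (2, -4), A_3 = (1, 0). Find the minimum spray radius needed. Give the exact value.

2.5

Side lengths²: A_1A_2² = 25, A_1A_3² = 4, A_2A_3² = 17.
Since A_1A_2² = 25 ≥ 17 + 4 = 21, the angle opposite A_1A_2 is not acute, so the smallest enclosing circle has A_1A_2 as diameter.
Centre = midpoint of A_1A_2 = (0.5, -2), r² = 25/4 = 6.25.
r = √(6.25) = 2.5.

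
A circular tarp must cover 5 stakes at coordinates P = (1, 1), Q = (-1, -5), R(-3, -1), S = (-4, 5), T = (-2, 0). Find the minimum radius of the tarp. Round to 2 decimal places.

The farthest pair is Q–S with squared distance 109. The circle on this segment as diameter has centre (-2.5, 0) and r² = 109/4 = 27.25.
Check P: distance² to centre = 13.25 ≤ 27.25, so it lies inside.
All remaining points lie in this disk, and no smaller disk contains both endpoints, so this is the minimum enclosing circle.
r = √(27.25) ≈ 5.22.

5.22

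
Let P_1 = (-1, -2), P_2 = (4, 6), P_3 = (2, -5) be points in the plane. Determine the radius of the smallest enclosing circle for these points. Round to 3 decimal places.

5.590

Side lengths²: P_1P_2² = 89, P_1P_3² = 18, P_2P_3² = 125.
Since P_2P_3² = 125 ≥ 89 + 18 = 107, the angle opposite P_2P_3 is not acute, so the smallest enclosing circle has P_2P_3 as diameter.
Centre = midpoint of P_2P_3 = (3, 0.5), r² = 125/4 = 31.25.
r = √(31.25) ≈ 5.590.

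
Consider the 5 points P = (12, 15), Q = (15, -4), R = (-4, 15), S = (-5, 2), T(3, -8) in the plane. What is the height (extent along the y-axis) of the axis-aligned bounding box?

max y = 15, min y = -8, so height = 23.

23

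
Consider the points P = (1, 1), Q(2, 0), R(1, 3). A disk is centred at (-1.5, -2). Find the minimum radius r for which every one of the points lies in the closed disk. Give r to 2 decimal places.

The required radius is the distance from (-1.5, -2) to the farthest point.
Squared distances: 15.25, 16.25, 31.25.
Maximum is 31.25, attained at R.
r = √(31.25) ≈ 5.59.

5.59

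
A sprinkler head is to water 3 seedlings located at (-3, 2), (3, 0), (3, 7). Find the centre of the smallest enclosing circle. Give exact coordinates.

Call the three points A, B, C in the order given.
Side lengths²: AB² = 40, AC² = 61, BC² = 49.
Since AC² = 61 < 49 + 40 = 89, the triangle is acute, so the smallest enclosing circle is the circumcircle.
Circumcentre = (5/6, 3.5), r² = 305/18.
Centre = (5/6, 3.5).

(5/6, 3.5)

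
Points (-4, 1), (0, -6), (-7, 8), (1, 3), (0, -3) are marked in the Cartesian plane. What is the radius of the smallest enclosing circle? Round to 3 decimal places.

7.826

The farthest pair is (0, -6)–(-7, 8) with squared distance 245. The circle on this segment as diameter has centre (-3.5, 1) and r² = 245/4 = 61.25.
Check (-4, 1): distance² to centre = 0.25 ≤ 61.25, so it lies inside.
All remaining points lie in this disk, and no smaller disk contains both endpoints, so this is the minimum enclosing circle.
r = √(61.25) ≈ 7.826.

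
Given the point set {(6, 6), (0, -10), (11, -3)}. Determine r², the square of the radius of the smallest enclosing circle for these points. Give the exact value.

73

Call the three points A, B, C in the order given.
Side lengths²: AB² = 292, AC² = 106, BC² = 170.
Since AB² = 292 ≥ 170 + 106 = 276, the angle opposite AB is not acute, so the smallest enclosing circle has AB as diameter.
Centre = midpoint of AB = (3, -2), r² = 292/4 = 73.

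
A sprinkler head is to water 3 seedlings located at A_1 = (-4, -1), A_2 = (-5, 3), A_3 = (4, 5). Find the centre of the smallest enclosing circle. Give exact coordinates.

Side lengths²: A_1A_2² = 17, A_1A_3² = 100, A_2A_3² = 85.
Since A_1A_3² = 100 < 85 + 17 = 102, the triangle is acute, so the smallest enclosing circle is the circumcircle.
Circumcentre = (-3/38, 40/19), r² = 36125/1444.
Centre = (-3/38, 40/19).

(-3/38, 40/19)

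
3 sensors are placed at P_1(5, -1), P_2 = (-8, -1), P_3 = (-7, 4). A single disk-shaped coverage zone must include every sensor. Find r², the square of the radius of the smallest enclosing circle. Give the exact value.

Side lengths²: P_1P_2² = 169, P_1P_3² = 169, P_2P_3² = 26.
Since P_1P_3² = 169 < 169 + 26 = 195, the triangle is acute, so the smallest enclosing circle is the circumcircle.
Circumcentre = (-1.5, 0.3), r² = 43.94.

43.94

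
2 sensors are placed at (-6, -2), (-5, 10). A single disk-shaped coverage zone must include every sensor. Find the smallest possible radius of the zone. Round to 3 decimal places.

The smallest circle enclosing two points has them as diameter endpoints.
Centre = midpoint = (-5.5, 4); r² = |(-6, -2)−(-5, 10)|²/4 = 145/4 = 36.25.
r = √(36.25) ≈ 6.021.

6.021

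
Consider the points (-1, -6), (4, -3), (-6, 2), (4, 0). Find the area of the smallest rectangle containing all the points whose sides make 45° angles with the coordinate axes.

82.5

In coordinates u = x + y, v = x − y the rectangle is axis-aligned; the map (x,y)→(u,v) scales areas by 2.
u-values: -7, 1, -4, 4; range = 4 − (-7) = 11.
v-values: 5, 7, -8, 4; range = 7 − (-8) = 15.
Area = (11 × 15) / 2 = 82.5.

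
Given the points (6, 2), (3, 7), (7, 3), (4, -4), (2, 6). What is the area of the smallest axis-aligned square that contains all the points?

121

The bounding box has width 5 and height 11.
An axis-aligned square enclosing the set must have side ≥ max(width, height).
So the minimum side is max(5, 11) = 11.
Area = 11² = 121.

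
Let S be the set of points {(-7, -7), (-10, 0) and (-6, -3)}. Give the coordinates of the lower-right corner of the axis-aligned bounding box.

(-6, -7)

x-range [-10, -6], y-range [-7, 0].
The lower-right corner is (-6, -7).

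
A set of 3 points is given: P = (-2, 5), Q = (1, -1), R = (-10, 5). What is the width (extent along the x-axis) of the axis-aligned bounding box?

11

max x = 1, min x = -10, so width = 11.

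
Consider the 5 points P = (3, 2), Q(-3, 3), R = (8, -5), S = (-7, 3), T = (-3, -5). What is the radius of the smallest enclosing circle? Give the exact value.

The farthest pair is R–S with squared distance 289. The circle on this segment as diameter has centre (0.5, -1) and r² = 289/4 = 72.25.
Check P: distance² to centre = 15.25 ≤ 72.25, so it lies inside.
All remaining points lie in this disk, and no smaller disk contains both endpoints, so this is the minimum enclosing circle.
r = √(72.25) = 8.5.

8.5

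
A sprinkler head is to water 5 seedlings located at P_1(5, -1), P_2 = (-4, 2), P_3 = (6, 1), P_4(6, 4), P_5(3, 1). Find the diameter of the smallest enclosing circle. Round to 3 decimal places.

10.277

The minimum enclosing circle is determined by three boundary points: P_1, P_2, P_4.
Their circumcentre is (1.125, 2.375) with r² = 26.40625.
The farthest remaining point P_3 is at distance² 25.65625 ≤ 26.40625.
Diameter = 2r = 2√(26.40625) ≈ 10.277.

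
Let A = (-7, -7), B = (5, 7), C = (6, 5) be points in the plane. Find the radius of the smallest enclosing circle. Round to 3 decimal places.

Side lengths²: AB² = 340, AC² = 313, BC² = 5.
Since AB² = 340 ≥ 313 + 5 = 318, the angle opposite AB is not acute, so the smallest enclosing circle has AB as diameter.
Centre = midpoint of AB = (-1, 0), r² = 340/4 = 85.
r = √85 ≈ 9.220.

9.220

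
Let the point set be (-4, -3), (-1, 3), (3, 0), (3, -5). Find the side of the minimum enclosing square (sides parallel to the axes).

8

The bounding box has width 7 and height 8.
An axis-aligned square enclosing the set must have side ≥ max(width, height).
So the minimum side is max(7, 8) = 8.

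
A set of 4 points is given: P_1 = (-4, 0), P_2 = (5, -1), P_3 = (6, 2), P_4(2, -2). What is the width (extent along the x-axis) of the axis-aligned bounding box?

10

max x = 6, min x = -4, so width = 10.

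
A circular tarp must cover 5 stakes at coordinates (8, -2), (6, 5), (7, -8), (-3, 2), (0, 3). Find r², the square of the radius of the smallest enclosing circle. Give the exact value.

The minimum enclosing circle of a finite set is fixed by two of the points (as a diameter) or three (as a circumcircle).
The minimum enclosing circle is determined by three boundary points: (6, 5), (7, -8), (-3, 2).
Their circumcentre is (3.25, -1.75) with r² = 53.125.
The farthest remaining point (0, 3) is at distance² 33.125 ≤ 53.125.

53.125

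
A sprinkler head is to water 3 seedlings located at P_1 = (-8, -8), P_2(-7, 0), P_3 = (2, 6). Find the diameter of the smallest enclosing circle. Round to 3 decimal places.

17.205

Side lengths²: P_1P_2² = 65, P_1P_3² = 296, P_2P_3² = 117.
Since P_1P_3² = 296 ≥ 117 + 65 = 182, the angle opposite P_1P_3 is not acute, so the smallest enclosing circle has P_1P_3 as diameter.
Centre = midpoint of P_1P_3 = (-3, -1), r² = 296/4 = 74.
Diameter = 2r = 2√74 ≈ 17.205.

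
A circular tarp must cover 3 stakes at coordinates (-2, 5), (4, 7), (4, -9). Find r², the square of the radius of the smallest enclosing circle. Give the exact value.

580/9

Call the three points A, B, C in the order given.
Side lengths²: AB² = 40, AC² = 232, BC² = 256.
Since BC² = 256 < 232 + 40 = 272, the triangle is acute, so the smallest enclosing circle is the circumcircle.
Circumcentre = (10/3, -1), r² = 580/9.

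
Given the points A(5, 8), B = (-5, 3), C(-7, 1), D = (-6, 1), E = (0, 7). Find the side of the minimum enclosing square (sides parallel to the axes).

The bounding box has width 12 and height 7.
An axis-aligned square enclosing the set must have side ≥ max(width, height).
So the minimum side is max(12, 7) = 12.

12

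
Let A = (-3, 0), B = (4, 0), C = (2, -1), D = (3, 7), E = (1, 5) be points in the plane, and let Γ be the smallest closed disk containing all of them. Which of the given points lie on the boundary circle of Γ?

A, B, D

The minimum enclosing circle of a finite set is fixed by two of the points (as a diameter) or three (as a circumcircle).
The minimum enclosing circle is determined by three boundary points: A, B, D.
Their circumcentre is (0.5, 43/14) with r² = 2125/98.
The farthest remaining point C is at distance² 1845/98 ≤ 2125/98.
The points at distance exactly r from the centre are A, B, D — 3 points.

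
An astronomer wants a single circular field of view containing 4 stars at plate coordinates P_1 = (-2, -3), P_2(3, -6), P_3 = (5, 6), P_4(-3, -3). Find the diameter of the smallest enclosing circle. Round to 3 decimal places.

The minimum enclosing circle is determined by three boundary points: P_2, P_3, P_4.
Their circumcentre is (31/13, 7/26) with r² = 26825/676.
The farthest remaining point P_1 is at distance² 20221/676 ≤ 26825/676.
Diameter = 2r = 2√(26825/676) ≈ 12.599.

12.599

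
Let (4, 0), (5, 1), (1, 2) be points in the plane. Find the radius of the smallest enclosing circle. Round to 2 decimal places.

Call the three points A, B, C in the order given.
Side lengths²: AB² = 2, AC² = 13, BC² = 17.
Since BC² = 17 ≥ 13 + 2 = 15, the angle opposite BC is not acute, so the smallest enclosing circle has BC as diameter.
Centre = midpoint of BC = (3, 1.5), r² = 17/4 = 4.25.
r = √(4.25) ≈ 2.06.

2.06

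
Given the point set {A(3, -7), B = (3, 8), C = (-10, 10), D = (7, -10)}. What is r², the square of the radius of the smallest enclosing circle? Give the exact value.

172.25

A smallest enclosing disk is always determined by at most three of the input points on its boundary.
The farthest pair is C–D with squared distance 689. The circle on this segment as diameter has centre (-1.5, 0) and r² = 689/4 = 172.25.
Check A: distance² to centre = 69.25 ≤ 172.25, so it lies inside.
All remaining points lie in this disk, and no smaller disk contains both endpoints, so this is the minimum enclosing circle.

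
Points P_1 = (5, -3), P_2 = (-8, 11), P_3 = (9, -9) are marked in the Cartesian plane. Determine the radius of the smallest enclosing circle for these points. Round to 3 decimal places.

Side lengths²: P_1P_2² = 365, P_1P_3² = 52, P_2P_3² = 689.
Since P_2P_3² = 689 ≥ 365 + 52 = 417, the angle opposite P_2P_3 is not acute, so the smallest enclosing circle has P_2P_3 as diameter.
Centre = midpoint of P_2P_3 = (0.5, 1), r² = 689/4 = 172.25.
r = √(172.25) ≈ 13.124.

13.124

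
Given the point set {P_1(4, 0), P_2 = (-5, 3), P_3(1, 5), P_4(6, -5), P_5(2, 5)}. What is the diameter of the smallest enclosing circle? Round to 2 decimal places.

The farthest pair is P_2–P_4 with squared distance 185. The circle on this segment as diameter has centre (0.5, -1) and r² = 185/4 = 46.25.
Check P_1: distance² to centre = 13.25 ≤ 46.25, so it lies inside.
All remaining points lie in this disk, and no smaller disk contains both endpoints, so this is the minimum enclosing circle.
Diameter = 2r = 2√(46.25) ≈ 13.60.

13.60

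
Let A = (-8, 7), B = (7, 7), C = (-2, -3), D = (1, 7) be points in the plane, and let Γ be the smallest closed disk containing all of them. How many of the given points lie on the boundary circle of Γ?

By Welzl's lemma the MEC is supported by two points (diametrically opposite) or three points (on a circumcircle).
The minimum enclosing circle is determined by three boundary points: A, B, C.
Their circumcentre is (-0.5, 4.7) with r² = 61.54.
The farthest remaining point D is at distance² 7.54 ≤ 61.54.
The points at distance exactly r from the centre are A, B, C — 3 points.

3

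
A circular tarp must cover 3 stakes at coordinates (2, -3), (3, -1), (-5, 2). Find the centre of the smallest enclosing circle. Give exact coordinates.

Call the three points A, B, C in the order given.
Side lengths²: AB² = 5, AC² = 74, BC² = 73.
Since AC² = 74 < 73 + 5 = 78, the triangle is acute, so the smallest enclosing circle is the circumcircle.
Circumcentre = (-47/38, -5/38), r² = 13505/722.
Centre = (-47/38, -5/38).

(-47/38, -5/38)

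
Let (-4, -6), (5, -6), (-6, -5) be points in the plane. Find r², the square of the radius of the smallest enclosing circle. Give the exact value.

Call the three points A, B, C in the order given.
Side lengths²: AB² = 81, AC² = 5, BC² = 122.
Since BC² = 122 ≥ 81 + 5 = 86, the angle opposite BC is not acute, so the smallest enclosing circle has BC as diameter.
Centre = midpoint of BC = (-0.5, -5.5), r² = 122/4 = 30.5.

30.5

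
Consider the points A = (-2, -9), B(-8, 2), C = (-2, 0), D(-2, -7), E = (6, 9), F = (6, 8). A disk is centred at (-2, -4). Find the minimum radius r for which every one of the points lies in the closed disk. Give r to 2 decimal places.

The required radius is the distance from (-2, -4) to the farthest point.
Squared distances: 25, 72, 16, 9, 233, 208.
Maximum is 233, attained at E.
r = √233 ≈ 15.26.

15.26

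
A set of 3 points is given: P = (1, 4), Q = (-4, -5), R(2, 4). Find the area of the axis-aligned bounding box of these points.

x ranges over [-4, 2], width 6.
y ranges over [-5, 4], height 9.
Area = 6 × 9 = 54.

54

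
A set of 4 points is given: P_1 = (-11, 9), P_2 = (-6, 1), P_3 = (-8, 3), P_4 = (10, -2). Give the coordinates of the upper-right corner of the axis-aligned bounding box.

(10, 9)

x-range [-11, 10], y-range [-2, 9].
The upper-right corner is (10, 9).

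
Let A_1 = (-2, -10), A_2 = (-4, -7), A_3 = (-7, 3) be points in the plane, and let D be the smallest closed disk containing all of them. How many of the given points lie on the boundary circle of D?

Side lengths²: A_1A_2² = 13, A_1A_3² = 194, A_2A_3² = 109.
Since A_1A_3² = 194 ≥ 109 + 13 = 122, the angle opposite A_1A_3 is not acute, so the smallest enclosing circle has A_1A_3 as diameter.
Centre = midpoint of A_1A_3 = (-4.5, -3.5), r² = 194/4 = 48.5.
The points at distance exactly r from the centre are A_1, A_3 — 2 points.

2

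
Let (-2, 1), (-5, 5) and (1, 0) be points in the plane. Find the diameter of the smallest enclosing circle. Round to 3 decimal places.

7.810

Call the three points A, B, C in the order given.
Side lengths²: AB² = 25, AC² = 10, BC² = 61.
Since BC² = 61 ≥ 25 + 10 = 35, the angle opposite BC is not acute, so the smallest enclosing circle has BC as diameter.
Centre = midpoint of BC = (-2, 2.5), r² = 61/4 = 15.25.
Diameter = 2r = 2√(15.25) ≈ 7.810.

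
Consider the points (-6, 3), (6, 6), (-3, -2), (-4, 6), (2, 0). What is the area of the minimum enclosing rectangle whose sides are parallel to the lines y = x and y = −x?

102

In coordinates u = x + y, v = x − y the rectangle is axis-aligned; the map (x,y)→(u,v) scales areas by 2.
u-values: -3, 12, -5, 2, 2; range = 12 − (-5) = 17.
v-values: -9, 0, -1, -10, 2; range = 2 − (-10) = 12.
Area = (17 × 12) / 2 = 102.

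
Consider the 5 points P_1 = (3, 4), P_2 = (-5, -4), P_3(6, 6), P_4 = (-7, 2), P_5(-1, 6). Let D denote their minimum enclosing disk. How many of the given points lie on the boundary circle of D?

3

A smallest enclosing disk is always determined by at most three of the input points on its boundary.
The minimum enclosing circle is determined by three boundary points: P_2, P_3, P_4.
Their circumcentre is (33/86, 97/86) with r² = 204425/3698.
The farthest remaining point P_5 is at distance² 94861/3698 ≤ 204425/3698.
The points at distance exactly r from the centre are P_2, P_3, P_4 — 3 points.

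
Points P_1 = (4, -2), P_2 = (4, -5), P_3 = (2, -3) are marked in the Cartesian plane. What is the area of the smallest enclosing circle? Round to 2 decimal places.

7.85

Side lengths²: P_1P_2² = 9, P_1P_3² = 5, P_2P_3² = 8.
Since P_1P_2² = 9 < 8 + 5 = 13, the triangle is acute, so the smallest enclosing circle is the circumcircle.
Circumcentre = (3.5, -3.5), r² = 2.5.
Area = π·r² = π·2.5 ≈ 7.85.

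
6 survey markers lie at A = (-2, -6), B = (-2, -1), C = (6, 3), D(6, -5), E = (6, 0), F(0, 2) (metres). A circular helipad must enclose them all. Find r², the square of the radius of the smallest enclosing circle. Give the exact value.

36.25

A smallest enclosing disk is always determined by at most three of the input points on its boundary.
The farthest pair is A–C with squared distance 145. The circle on this segment as diameter has centre (2, -1.5) and r² = 145/4 = 36.25.
Check B: distance² to centre = 16.25 ≤ 36.25, so it lies inside.
All remaining points lie in this disk, and no smaller disk contains both endpoints, so this is the minimum enclosing circle.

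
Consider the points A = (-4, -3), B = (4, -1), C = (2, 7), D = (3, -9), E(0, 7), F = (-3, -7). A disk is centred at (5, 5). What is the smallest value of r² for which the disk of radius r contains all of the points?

The required radius is the distance from (5, 5) to the farthest point.
Squared distances: 145, 37, 13, 200, 29, 208.
Maximum is 208, attained at F.

208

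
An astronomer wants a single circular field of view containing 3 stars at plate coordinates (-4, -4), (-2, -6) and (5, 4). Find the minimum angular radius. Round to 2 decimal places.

Call the three points A, B, C in the order given.
Side lengths²: AB² = 8, AC² = 145, BC² = 149.
Since BC² = 149 < 145 + 8 = 153, the triangle is acute, so the smallest enclosing circle is the circumcircle.
Circumcentre = (41/34, -27/34), r² = 21605/578.
r = √(21605/578) ≈ 6.11.

6.11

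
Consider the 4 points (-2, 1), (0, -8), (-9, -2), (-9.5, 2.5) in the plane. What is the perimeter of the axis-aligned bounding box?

40

Width = max x − min x = 0 − (-9.5) = 9.5.
Height = max y − min y = 2.5 − (-8) = 10.5.
Perimeter = 2(9.5 + 10.5) = 40.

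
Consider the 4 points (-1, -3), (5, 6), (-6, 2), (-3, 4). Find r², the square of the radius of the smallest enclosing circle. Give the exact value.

A smallest enclosing disk is always determined by at most three of the input points on its boundary.
The minimum enclosing circle is determined by three boundary points: (-1, -3), (5, 6), (-6, 2).
Their circumcentre is (-0.1, 2.9) with r² = 35.62.
The farthest remaining point (-3, 4) is at distance² 9.62 ≤ 35.62.

35.62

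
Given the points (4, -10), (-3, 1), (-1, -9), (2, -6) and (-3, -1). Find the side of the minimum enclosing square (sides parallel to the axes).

11

The bounding box has width 7 and height 11.
An axis-aligned square enclosing the set must have side ≥ max(width, height).
So the minimum side is max(7, 11) = 11.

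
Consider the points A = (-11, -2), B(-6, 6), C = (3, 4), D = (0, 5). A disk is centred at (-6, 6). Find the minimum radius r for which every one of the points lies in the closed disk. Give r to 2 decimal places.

The required radius is the distance from (-6, 6) to the farthest point.
Squared distances: 89, 0, 85, 37.
Maximum is 89, attained at A.
r = √89 ≈ 9.43.

9.43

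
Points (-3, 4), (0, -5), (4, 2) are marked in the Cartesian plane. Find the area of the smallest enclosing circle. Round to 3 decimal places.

74.950

Call the three points A, B, C in the order given.
Side lengths²: AB² = 90, AC² = 53, BC² = 65.
Since AB² = 90 < 65 + 53 = 118, the triangle is acute, so the smallest enclosing circle is the circumcircle.
Circumcentre = (-15/38, -5/38), r² = 17225/722.
Area = π·r² = π·17225/722 ≈ 74.950.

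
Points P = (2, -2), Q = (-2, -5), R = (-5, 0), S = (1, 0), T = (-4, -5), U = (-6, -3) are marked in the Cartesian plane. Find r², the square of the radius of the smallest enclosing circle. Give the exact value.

By Welzl's lemma the MEC is supported by two points (diametrically opposite) or three points (on a circumcircle).
The farthest pair is P–U with squared distance 65. The circle on this segment as diameter has centre (-2, -2.5) and r² = 65/4 = 16.25.
Check Q: distance² to centre = 6.25 ≤ 16.25, so it lies inside.
All remaining points lie in this disk, and no smaller disk contains both endpoints, so this is the minimum enclosing circle.

16.25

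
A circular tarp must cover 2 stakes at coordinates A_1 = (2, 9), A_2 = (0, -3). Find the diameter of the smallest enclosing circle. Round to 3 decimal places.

12.166

The smallest circle enclosing two points has them as diameter endpoints.
Centre = midpoint = (1, 3); r² = |A_1A_2|²/4 = 148/4 = 37.
Diameter = 2r = 2√37 ≈ 12.166.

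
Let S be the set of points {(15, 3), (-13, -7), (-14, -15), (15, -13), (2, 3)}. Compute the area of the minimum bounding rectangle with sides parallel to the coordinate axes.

522

x ranges over [-14, 15], width 29.
y ranges over [-15, 3], height 18.
Area = 29 × 18 = 522.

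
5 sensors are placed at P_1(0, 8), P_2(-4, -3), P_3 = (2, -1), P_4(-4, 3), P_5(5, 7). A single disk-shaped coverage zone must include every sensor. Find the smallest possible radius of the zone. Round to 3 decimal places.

By Welzl's lemma the MEC is supported by two points (diametrically opposite) or three points (on a circumcircle).
The farthest pair is P_2–P_5 with squared distance 181. The circle on this segment as diameter has centre (0.5, 2) and r² = 181/4 = 45.25.
Check P_1: distance² to centre = 36.25 ≤ 45.25, so it lies inside.
All remaining points lie in this disk, and no smaller disk contains both endpoints, so this is the minimum enclosing circle.
r = √(45.25) ≈ 6.727.

6.727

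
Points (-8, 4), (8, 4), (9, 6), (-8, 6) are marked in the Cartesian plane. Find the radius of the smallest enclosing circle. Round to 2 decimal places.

The minimum enclosing circle of a finite set is fixed by two of the points (as a diameter) or three (as a circumcircle).
The farthest pair is (-8, 4)–(9, 6) with squared distance 293. The circle on this segment as diameter has centre (0.5, 5) and r² = 293/4 = 73.25.
Check (8, 4): distance² to centre = 57.25 ≤ 73.25, so it lies inside.
All remaining points lie in this disk, and no smaller disk contains both endpoints, so this is the minimum enclosing circle.
r = √(73.25) ≈ 8.56.

8.56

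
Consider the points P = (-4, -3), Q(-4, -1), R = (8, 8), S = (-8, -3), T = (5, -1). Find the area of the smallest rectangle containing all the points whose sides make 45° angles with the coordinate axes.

In coordinates u = x + y, v = x − y the rectangle is axis-aligned; the map (x,y)→(u,v) scales areas by 2.
u-values: -7, -5, 16, -11, 4; range = 16 − (-11) = 27.
v-values: -1, -3, 0, -5, 6; range = 6 − (-5) = 11.
Area = (27 × 11) / 2 = 148.5.

148.5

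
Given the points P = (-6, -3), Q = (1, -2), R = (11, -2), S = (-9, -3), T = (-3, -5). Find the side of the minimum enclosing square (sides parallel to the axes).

The bounding box has width 20 and height 3.
An axis-aligned square enclosing the set must have side ≥ max(width, height).
So the minimum side is max(20, 3) = 20.

20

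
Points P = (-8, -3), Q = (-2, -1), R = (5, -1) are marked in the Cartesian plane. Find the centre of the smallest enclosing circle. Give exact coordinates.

Side lengths²: PQ² = 40, PR² = 173, QR² = 49.
Since PR² = 173 ≥ 49 + 40 = 89, the angle opposite PR is not acute, so the smallest enclosing circle has PR as diameter.
Centre = midpoint of PR = (-1.5, -2), r² = 173/4 = 43.25.
Centre = (-1.5, -2).

(-1.5, -2)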